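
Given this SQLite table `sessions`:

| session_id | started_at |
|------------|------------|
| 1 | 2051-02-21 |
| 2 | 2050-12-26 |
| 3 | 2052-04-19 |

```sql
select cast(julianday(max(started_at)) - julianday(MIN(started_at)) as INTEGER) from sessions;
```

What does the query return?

480

MIN = 2050-12-26, MAX = 2052-04-19.
5 days remain in December 2050 after the 26th (31 − 26).
Full months from January 2051 through March 2052 contribute their day counts.
Then 19 days into April 2052.
Total: 5 + 31 + 28 + 31 + 30 + 31 + 30 + 31 + 31 + 30 + 31 + 30 + 31 + 31 + 29 + 31 + 19 = 480.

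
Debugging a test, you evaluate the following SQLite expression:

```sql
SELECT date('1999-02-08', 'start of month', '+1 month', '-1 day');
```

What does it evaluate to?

`start of month` rewinds 1999-02-08 to 1999-02-01.
Adding +1 month to 1999-02-01 gives 1999-03-01.
Going back 1 day from 1999-03-01 reaches 1999-02-28 (last day of February, 28 days).

1999-02-28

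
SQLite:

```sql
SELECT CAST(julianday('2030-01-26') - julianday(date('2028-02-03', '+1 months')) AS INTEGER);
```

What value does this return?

Adding +1 month to 2028-02-03 gives 2028-03-03.
28 days remain in March 2028 after the 3rd (31 − 3).
Full months from April 2028 through December 2029 contribute their day counts.
Then 26 days into January 2030.
Total: 28 + 30 + 31 + 30 + 31 + 31 + 30 + 31 + 30 + 31 + 31 + 28 + 31 + 30 + 31 + 30 + 31 + 31 + 30 + 31 + 30 + 31 + 26 = 694.

694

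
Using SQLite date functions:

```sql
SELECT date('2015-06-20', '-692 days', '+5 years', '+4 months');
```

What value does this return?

2018-11-28

Applying '-692 days' to 2015-06-20: counting 692 days back gives 2013-07-28.
Adding +5 years to 2013-07-28 gives 2018-07-28.
Adding +4 months to 2018-07-28 gives 2018-11-28.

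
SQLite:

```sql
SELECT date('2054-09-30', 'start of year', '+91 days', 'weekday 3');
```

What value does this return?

`start of year` rewinds 2054-09-30 to 2054-01-01.
Applying '+91 days' to 2054-01-01: counting 91 days forward gives 2054-04-02.
`weekday 3` advances to the next Wednesday; 2054-04-02 is a Thursday, so it moves forward to 2054-04-08.

2054-04-08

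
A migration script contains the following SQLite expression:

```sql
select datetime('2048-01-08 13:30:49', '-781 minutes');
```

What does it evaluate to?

2048-01-08 00:29:49

781 minutes = 13h 1m; -781 minutes from 2048-01-08 13:30:49 is 2048-01-08 00:29:49.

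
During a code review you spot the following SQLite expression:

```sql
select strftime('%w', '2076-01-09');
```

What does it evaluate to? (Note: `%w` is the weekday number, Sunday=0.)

2076-01-09 is a Thursday; with Sunday=0 that is 4.

4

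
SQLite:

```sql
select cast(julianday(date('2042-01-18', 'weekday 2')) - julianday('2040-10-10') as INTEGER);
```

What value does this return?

`weekday 2` advances to the next Tuesday; 2042-01-18 is a Saturday, so it moves forward to 2042-01-21.
21 days remain in October 2040 after the 10th (31 − 10).
Full months from November 2040 through December 2041 contribute their day counts.
Then 21 days into January 2042.
Total: 21 + 30 + 31 + 31 + 28 + 31 + 30 + 31 + 30 + 31 + 31 + 30 + 31 + 30 + 31 + 21 = 468.

468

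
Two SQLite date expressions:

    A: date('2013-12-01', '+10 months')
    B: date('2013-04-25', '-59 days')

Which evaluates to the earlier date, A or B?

B

A = 2014-10-01.
B = 2013-02-25.
B is earlier.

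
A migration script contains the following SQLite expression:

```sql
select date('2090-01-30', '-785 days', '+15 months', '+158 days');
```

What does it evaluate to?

2089-08-12

Applying '-785 days' to 2090-01-30: counting 785 days back gives 2087-12-07.
Adding +15 months to 2087-12-07 gives 2089-03-07.
Applying '+158 days' to 2089-03-07: counting 158 days forward gives 2089-08-12.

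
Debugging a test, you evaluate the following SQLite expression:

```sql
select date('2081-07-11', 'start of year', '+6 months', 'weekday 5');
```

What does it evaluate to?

2081-07-04

`start of year` rewinds 2081-07-11 to 2081-01-01.
Adding +6 months to 2081-01-01 gives 2081-07-01.
`weekday 5` advances to the next Friday; 2081-07-01 is a Tuesday, so it moves forward to 2081-07-04.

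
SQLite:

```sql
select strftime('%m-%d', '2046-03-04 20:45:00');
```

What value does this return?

`%m-%d` extracts the month-day: 03-04.

03-04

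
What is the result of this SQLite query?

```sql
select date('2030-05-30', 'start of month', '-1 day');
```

2030-04-30

`start of month` rewinds 2030-05-30 to 2030-05-01.
Going back 1 day from 2030-05-01 reaches 2030-04-30 (last day of April, 30 days).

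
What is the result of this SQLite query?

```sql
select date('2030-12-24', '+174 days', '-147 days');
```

2031-01-20

Applying '+174 days' to 2030-12-24: counting 174 days forward gives 2031-06-16.
Applying '-147 days' to 2031-06-16: counting 147 days back gives 2031-01-20.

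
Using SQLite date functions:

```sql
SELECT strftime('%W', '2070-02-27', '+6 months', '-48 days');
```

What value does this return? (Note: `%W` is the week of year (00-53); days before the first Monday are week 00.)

First apply '+6 months', '-48 days': 2070-02-27 → 2070-07-10.
2070-07-10 is a Thursday. SQLite's %W counts Mondays since the year started; the result is 27.

27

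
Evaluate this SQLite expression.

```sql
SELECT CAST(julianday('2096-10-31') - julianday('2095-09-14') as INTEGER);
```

413

16 days remain in September 2095 after the 14th (30 − 14).
Full months from October 2095 through September 2096 contribute their day counts.
Then 31 days into October 2096.
Total: 16 + 31 + 30 + 31 + 31 + 29 + 31 + 30 + 31 + 30 + 31 + 31 + 30 + 31 = 413.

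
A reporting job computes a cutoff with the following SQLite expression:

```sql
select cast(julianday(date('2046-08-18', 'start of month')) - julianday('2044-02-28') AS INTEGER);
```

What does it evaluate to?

885

`start of month` rewinds 2046-08-18 to 2046-08-01.
1 day remains in February 2044 after the 28th (29 − 28).
Full months from March 2044 through July 2046 contribute their day counts.
Then 1 day into August 2046.
Total: 1 + 31 + 30 + 31 + 30 + 31 + 31 + 30 + 31 + 30 + 31 + 31 + 28 + 31 + 30 + 31 + 30 + 31 + 31 + 30 + 31 + 30 + 31 + 31 + 28 + 31 + 30 + 31 + 30 + 31 + 1 = 885.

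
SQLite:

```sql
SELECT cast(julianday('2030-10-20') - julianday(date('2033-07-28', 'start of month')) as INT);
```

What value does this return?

-985

`start of month` rewinds 2033-07-28 to 2033-07-01.
11 days remain in October 2030 after the 20th (31 − 20).
Full months from November 2030 through June 2033 contribute their day counts.
Then 1 day into July 2033.
Total: 11 + 30 + 31 + 31 + 28 + 31 + 30 + 31 + 30 + 31 + 31 + 30 + 31 + 30 + 31 + 31 + 29 + 31 + 30 + 31 + 30 + 31 + 31 + 30 + 31 + 30 + 31 + 31 + 28 + 31 + 30 + 31 + 30 + 1 = 985.
The subtraction is earlier − later, so the result is −985 → -985.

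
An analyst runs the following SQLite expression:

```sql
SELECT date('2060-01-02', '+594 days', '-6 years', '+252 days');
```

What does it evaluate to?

Applying '+594 days' to 2060-01-02: counting 594 days forward gives 2061-08-18.
Adding -6 years to 2061-08-18 gives 2055-08-18.
Applying '+252 days' to 2055-08-18: counting 252 days forward gives 2056-04-26.

2056-04-26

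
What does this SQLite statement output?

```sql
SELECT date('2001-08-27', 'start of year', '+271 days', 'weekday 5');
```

`start of year` rewinds 2001-08-27 to 2001-01-01.
Applying '+271 days' to 2001-01-01: counting 271 days forward gives 2001-09-29.
`weekday 5` advances to the next Friday; 2001-09-29 is a Saturday, so it moves forward to 2001-10-05.

2001-10-05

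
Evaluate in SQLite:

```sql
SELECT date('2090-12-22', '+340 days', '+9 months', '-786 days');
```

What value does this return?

Applying '+340 days' to 2090-12-22: counting 340 days forward gives 2091-11-27.
Adding +9 months to 2091-11-27 gives 2092-08-27.
Applying '-786 days' to 2092-08-27: counting 786 days back gives 2090-07-03.

2090-07-03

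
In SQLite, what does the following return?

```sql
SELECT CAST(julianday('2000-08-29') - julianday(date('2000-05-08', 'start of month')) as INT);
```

120

`start of month` rewinds 2000-05-08 to 2000-05-01.
30 days remain in May 2000 after the 1st (31 − 1).
June 2000: 30 days.
July 2000: 31 days.
Then 29 days into August 2000.
Total: 30 + 30 + 31 + 29 = 120.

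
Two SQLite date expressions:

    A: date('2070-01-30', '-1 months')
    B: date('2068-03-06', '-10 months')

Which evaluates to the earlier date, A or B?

A = 2069-12-30.
B = 2067-05-06.
B is earlier.

B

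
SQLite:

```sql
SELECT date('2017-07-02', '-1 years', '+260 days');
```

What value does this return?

2017-03-19

Adding -1 year to 2017-07-02 gives 2016-07-02.
Applying '+260 days' to 2016-07-02: counting 260 days forward gives 2017-03-19.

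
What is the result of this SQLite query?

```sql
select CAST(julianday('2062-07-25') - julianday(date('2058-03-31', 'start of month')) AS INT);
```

1607

`start of month` rewinds 2058-03-31 to 2058-03-01.
30 days remain in March 2058 after the 1st (31 − 1).
Full months from April 2058 through June 2062 contribute their day counts.
Then 25 days into July 2062.
Total: 30 + 30 + 31 + 30 + 31 + 31 + 30 + 31 + 30 + 31 + 31 + 28 + 31 + 30 + 31 + 30 + 31 + 31 + 30 + 31 + 30 + 31 + 31 + 29 + 31 + 30 + 31 + 30 + 31 + 31 + 30 + 31 + 30 + 31 + 31 + 28 + 31 + 30 + 31 + 30 + 31 + 31 + 30 + 31 + 30 + 31 + 31 + 28 + 31 + 30 + 31 + 30 + 25 = 1607.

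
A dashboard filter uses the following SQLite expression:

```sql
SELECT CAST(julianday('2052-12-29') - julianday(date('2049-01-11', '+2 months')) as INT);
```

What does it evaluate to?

Adding +2 months to 2049-01-11 gives 2049-03-11.
20 days remain in March 2049 after the 11th (31 − 11).
Full months from April 2049 through November 2052 contribute their day counts.
Then 29 days into December 2052.
Total: 20 + 30 + 31 + 30 + 31 + 31 + 30 + 31 + 30 + 31 + 31 + 28 + 31 + 30 + 31 + 30 + 31 + 31 + 30 + 31 + 30 + 31 + 31 + 28 + 31 + 30 + 31 + 30 + 31 + 31 + 30 + 31 + 30 + 31 + 31 + 29 + 31 + 30 + 31 + 30 + 31 + 31 + 30 + 31 + 30 + 29 = 1389.

1389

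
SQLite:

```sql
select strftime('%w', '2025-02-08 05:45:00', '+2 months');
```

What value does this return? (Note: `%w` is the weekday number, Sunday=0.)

First apply '+2 months': 2025-02-08 05:45:00 → 2025-04-08 05:45:00.
2025-04-08 is a Tuesday; with Sunday=0 that is 2.

2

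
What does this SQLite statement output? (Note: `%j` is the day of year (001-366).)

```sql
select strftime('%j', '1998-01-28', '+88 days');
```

116

First apply '+88 days': 1998-01-28 → 1998-04-26.
Day-of-year for 1998-04-26: days since 1998-01-01 inclusive = 116, zero-padded to 116.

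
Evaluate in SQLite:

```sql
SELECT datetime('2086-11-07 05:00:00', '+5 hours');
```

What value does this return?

+5 hours from 2086-11-07 05:00:00 is 2086-11-07 10:00:00.

2086-11-07 10:00:00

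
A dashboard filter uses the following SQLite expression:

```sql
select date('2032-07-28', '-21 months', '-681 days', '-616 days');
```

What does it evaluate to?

2027-04-10

Adding -21 months to 2032-07-28 gives 2030-10-28.
Applying '-681 days' to 2030-10-28: counting 681 days back gives 2028-12-16.
Applying '-616 days' to 2028-12-16: counting 616 days back gives 2027-04-10.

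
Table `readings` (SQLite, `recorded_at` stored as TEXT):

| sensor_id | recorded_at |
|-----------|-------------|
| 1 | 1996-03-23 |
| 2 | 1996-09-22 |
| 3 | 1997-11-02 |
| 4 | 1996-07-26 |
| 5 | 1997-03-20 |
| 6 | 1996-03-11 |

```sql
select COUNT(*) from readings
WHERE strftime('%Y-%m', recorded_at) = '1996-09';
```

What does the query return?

1

Rows with year-month 1996-09: 1996-09-22 → 1.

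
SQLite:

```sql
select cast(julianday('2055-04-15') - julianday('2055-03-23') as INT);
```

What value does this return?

8 days remain in March 2055 after the 23rd (31 − 23).
Then 15 days into April 2055.
Total: 8 + 15 = 23.

23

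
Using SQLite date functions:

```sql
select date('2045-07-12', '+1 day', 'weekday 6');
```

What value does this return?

2045-07-15

Advancing 1 more day within July lands on 2045-07-13.
`weekday 6` advances to the next Saturday; 2045-07-13 is a Thursday, so it moves forward to 2045-07-15.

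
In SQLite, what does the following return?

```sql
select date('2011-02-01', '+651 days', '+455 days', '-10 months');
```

Applying '+651 days' to 2011-02-01: counting 651 days forward gives 2012-11-13.
Applying '+455 days' to 2012-11-13: counting 455 days forward gives 2014-02-11.
Adding -10 months to 2014-02-11 gives 2013-04-11.

2013-04-11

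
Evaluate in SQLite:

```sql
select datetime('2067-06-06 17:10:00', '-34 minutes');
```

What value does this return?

2067-06-06 16:36:00

-34 minutes from 2067-06-06 17:10:00 is 2067-06-06 16:36:00.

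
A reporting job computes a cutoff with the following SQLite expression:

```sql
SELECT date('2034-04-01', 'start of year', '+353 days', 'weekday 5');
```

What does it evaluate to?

`start of year` rewinds 2034-04-01 to 2034-01-01.
Applying '+353 days' to 2034-01-01: counting 353 days forward gives 2034-12-20.
`weekday 5` advances to the next Friday; 2034-12-20 is a Wednesday, so it moves forward to 2034-12-22.

2034-12-22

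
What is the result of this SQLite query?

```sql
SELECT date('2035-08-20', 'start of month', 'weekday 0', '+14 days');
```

2035-08-19

`start of month` rewinds 2035-08-20 to 2035-08-01.
`weekday 0` advances to the next Sunday; 2035-08-01 is a Wednesday, so it moves forward to 2035-08-05.
Advancing 14 more days within August lands on 2035-08-19.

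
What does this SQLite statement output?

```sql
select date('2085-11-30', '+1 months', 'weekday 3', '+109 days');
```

Adding +1 month to 2085-11-30 gives 2085-12-30.
`weekday 3` advances to the next Wednesday; 2085-12-30 is a Sunday, so it moves forward to 2086-01-02.
Applying '+109 days' to 2086-01-02: counting 109 days forward gives 2086-04-21.

2086-04-21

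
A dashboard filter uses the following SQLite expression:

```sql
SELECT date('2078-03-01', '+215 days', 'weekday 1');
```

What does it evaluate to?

2078-10-03

Applying '+215 days' to 2078-03-01: counting 215 days forward gives 2078-10-02.
`weekday 1` advances to the next Monday; 2078-10-02 is a Sunday, so it moves forward to 2078-10-03.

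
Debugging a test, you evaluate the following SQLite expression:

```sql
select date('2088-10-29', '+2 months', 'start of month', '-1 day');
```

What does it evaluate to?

Adding +2 months to 2088-10-29 gives 2088-12-29.
`start of month` rewinds 2088-12-29 to 2088-12-01.
Going back 1 day from 2088-12-01 reaches 2088-11-30 (last day of November, 30 days).

2088-11-30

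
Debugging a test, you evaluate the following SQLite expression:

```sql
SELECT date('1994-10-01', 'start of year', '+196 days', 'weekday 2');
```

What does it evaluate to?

`start of year` rewinds 1994-10-01 to 1994-01-01.
Applying '+196 days' to 1994-01-01: counting 196 days forward gives 1994-07-16.
`weekday 2` advances to the next Tuesday; 1994-07-16 is a Saturday, so it moves forward to 1994-07-19.

1994-07-19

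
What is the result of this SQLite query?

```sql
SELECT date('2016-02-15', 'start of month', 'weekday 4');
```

2016-02-04

`start of month` rewinds 2016-02-15 to 2016-02-01.
`weekday 4` advances to the next Thursday; 2016-02-01 is a Monday, so it moves forward to 2016-02-04.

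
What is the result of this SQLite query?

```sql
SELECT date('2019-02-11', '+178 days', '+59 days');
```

Applying '+178 days' to 2019-02-11: counting 178 days forward gives 2019-08-08.
Applying '+59 days' to 2019-08-08: counting 59 days forward gives 2019-10-06.

2019-10-06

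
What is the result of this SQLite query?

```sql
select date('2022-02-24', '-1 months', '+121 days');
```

2022-05-25

Adding -1 month to 2022-02-24 gives 2022-01-24.
Applying '+121 days' to 2022-01-24: counting 121 days forward gives 2022-05-25.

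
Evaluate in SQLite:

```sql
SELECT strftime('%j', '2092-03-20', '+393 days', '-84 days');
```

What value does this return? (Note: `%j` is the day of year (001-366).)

023

First apply '+393 days', '-84 days': 2092-03-20 → 2093-01-23.
Day-of-year for 2093-01-23: days since 2093-01-01 inclusive = 23, zero-padded to 023.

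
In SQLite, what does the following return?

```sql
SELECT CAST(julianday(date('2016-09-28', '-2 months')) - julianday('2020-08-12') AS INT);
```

-1476

Adding -2 months to 2016-09-28 gives 2016-07-28.
3 days remain in July 2016 after the 28th (31 − 28).
Full months from August 2016 through July 2020 contribute their day counts.
Then 12 days into August 2020.
Total: 3 + 31 + 30 + 31 + 30 + 31 + 31 + 28 + 31 + 30 + 31 + 30 + 31 + 31 + 30 + 31 + 30 + 31 + 31 + 28 + 31 + 30 + 31 + 30 + 31 + 31 + 30 + 31 + 30 + 31 + 31 + 28 + 31 + 30 + 31 + 30 + 31 + 31 + 30 + 31 + 30 + 31 + 31 + 29 + 31 + 30 + 31 + 30 + 31 + 12 = 1476.
The subtraction is earlier − later, so the result is −1476 → -1476.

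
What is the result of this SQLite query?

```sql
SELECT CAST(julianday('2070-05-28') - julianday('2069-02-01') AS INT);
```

481

27 days remain in February 2069 after the 1st (28 − 1).
Full months from March 2069 through April 2070 contribute their day counts.
Then 28 days into May 2070.
Total: 27 + 31 + 30 + 31 + 30 + 31 + 31 + 30 + 31 + 30 + 31 + 31 + 28 + 31 + 30 + 28 = 481.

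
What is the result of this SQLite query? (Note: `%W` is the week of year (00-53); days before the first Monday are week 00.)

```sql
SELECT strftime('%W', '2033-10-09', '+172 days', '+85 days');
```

First apply '+172 days', '+85 days': 2033-10-09 → 2034-06-23.
2034-06-23 is a Friday. SQLite's %W counts Mondays since the year started; the result is 25.

25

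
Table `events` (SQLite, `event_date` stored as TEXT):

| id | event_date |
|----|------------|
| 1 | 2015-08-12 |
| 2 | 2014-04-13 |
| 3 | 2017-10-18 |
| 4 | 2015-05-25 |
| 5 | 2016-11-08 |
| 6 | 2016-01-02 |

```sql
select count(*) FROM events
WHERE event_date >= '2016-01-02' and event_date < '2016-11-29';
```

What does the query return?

Rows in [2016-01-02, 2016-11-29): 2016-11-08, 2016-01-02 → 2 rows.

2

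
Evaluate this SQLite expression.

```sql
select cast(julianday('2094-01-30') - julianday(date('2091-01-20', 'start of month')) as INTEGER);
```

`start of month` rewinds 2091-01-20 to 2091-01-01.
30 days remain in January 2091 after the 1st (31 − 1).
Full months from February 2091 through December 2093 contribute their day counts.
Then 30 days into January 2094.
Total: 30 + 28 + 31 + 30 + 31 + 30 + 31 + 31 + 30 + 31 + 30 + 31 + 31 + 29 + 31 + 30 + 31 + 30 + 31 + 31 + 30 + 31 + 30 + 31 + 31 + 28 + 31 + 30 + 31 + 30 + 31 + 31 + 30 + 31 + 30 + 31 + 30 = 1125.

1125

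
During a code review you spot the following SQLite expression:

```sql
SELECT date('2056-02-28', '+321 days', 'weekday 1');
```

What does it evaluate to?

2057-01-15

Applying '+321 days' to 2056-02-28: counting 321 days forward gives 2057-01-14.
`weekday 1` advances to the next Monday; 2057-01-14 is a Sunday, so it moves forward to 2057-01-15.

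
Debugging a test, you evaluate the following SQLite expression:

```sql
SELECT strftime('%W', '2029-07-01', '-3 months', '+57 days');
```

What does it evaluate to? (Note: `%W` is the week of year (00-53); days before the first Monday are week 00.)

First apply '-3 months', '+57 days': 2029-07-01 → 2029-05-28.
2029-05-28 is a Monday. SQLite's %W counts Mondays since the year started; the result is 22.

22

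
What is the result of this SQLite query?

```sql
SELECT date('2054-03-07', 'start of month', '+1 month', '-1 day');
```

2054-03-31

`start of month` rewinds 2054-03-07 to 2054-03-01.
Adding +1 month to 2054-03-01 gives 2054-04-01.
Going back 1 day from 2054-04-01 reaches 2054-03-31 (last day of March, 31 days).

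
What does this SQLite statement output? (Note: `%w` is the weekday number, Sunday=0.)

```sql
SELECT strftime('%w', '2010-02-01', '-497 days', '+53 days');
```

First apply '-497 days', '+53 days': 2010-02-01 → 2008-11-14.
2008-11-14 is a Friday; with Sunday=0 that is 5.

5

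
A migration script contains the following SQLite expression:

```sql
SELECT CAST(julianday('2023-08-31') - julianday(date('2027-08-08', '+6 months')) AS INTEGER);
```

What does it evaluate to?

Adding +6 months to 2027-08-08 gives 2028-02-08.
0 days remain in August 2023 after the 31st (31 − 31).
Full months from September 2023 through January 2028 contribute their day counts.
Then 8 days into February 2028.
Total: 0 + 30 + 31 + 30 + 31 + 31 + 29 + 31 + 30 + 31 + 30 + 31 + 31 + 30 + 31 + 30 + 31 + 31 + 28 + 31 + 30 + 31 + 30 + 31 + 31 + 30 + 31 + 30 + 31 + 31 + 28 + 31 + 30 + 31 + 30 + 31 + 31 + 30 + 31 + 30 + 31 + 31 + 28 + 31 + 30 + 31 + 30 + 31 + 31 + 30 + 31 + 30 + 31 + 31 + 8 = 1622.
The subtraction is earlier − later, so the result is −1622 → -1622.

-1622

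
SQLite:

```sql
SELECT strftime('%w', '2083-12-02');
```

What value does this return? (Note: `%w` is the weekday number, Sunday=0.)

2083-12-02 is a Thursday; with Sunday=0 that is 4.

4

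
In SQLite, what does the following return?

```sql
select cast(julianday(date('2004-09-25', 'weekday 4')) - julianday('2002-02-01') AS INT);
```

972

`weekday 4` advances to the next Thursday; 2004-09-25 is a Saturday, so it moves forward to 2004-09-30.
27 days remain in February 2002 after the 1st (28 − 1).
Full months from March 2002 through August 2004 contribute their day counts.
Then 30 days into September 2004.
Total: 27 + 31 + 30 + 31 + 30 + 31 + 31 + 30 + 31 + 30 + 31 + 31 + 28 + 31 + 30 + 31 + 30 + 31 + 31 + 30 + 31 + 30 + 31 + 31 + 29 + 31 + 30 + 31 + 30 + 31 + 31 + 30 = 972.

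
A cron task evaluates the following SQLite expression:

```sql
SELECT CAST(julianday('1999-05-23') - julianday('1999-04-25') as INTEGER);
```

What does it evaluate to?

5 days remain in April 1999 after the 25th (30 − 25).
Then 23 days into May 1999.
Total: 5 + 23 = 28.

28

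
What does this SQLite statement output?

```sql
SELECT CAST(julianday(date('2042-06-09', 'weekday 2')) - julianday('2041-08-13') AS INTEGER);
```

301

`weekday 2` advances to the next Tuesday; 2042-06-09 is a Monday, so it moves forward to 2042-06-10.
18 days remain in August 2041 after the 13th (31 − 13).
Full months from September 2041 through May 2042 contribute their day counts.
Then 10 days into June 2042.
Total: 18 + 30 + 31 + 30 + 31 + 31 + 28 + 31 + 30 + 31 + 10 = 301.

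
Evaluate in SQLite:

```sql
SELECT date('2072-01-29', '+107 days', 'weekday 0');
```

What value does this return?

Applying '+107 days' to 2072-01-29: counting 107 days forward gives 2072-05-15.
`weekday 0` advances to the next Sunday; 2072-05-15 is already a Sunday, so it stays at 2072-05-15.

2072-05-15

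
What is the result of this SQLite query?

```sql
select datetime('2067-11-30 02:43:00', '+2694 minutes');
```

2067-12-01 23:37:00

2694 minutes = 44h 54m; +2694 minutes from 2067-11-30 02:43:00 is 2067-12-01 23:37:00 (crosses midnight).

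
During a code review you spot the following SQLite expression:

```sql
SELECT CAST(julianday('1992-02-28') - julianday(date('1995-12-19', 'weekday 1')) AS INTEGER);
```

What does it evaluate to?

`weekday 1` advances to the next Monday; 1995-12-19 is a Tuesday, so it moves forward to 1995-12-25.
1 day remains in February 1992 after the 28th (29 − 28).
Full months from March 1992 through November 1995 contribute their day counts.
Then 25 days into December 1995.
Total: 1 + 31 + 30 + 31 + 30 + 31 + 31 + 30 + 31 + 30 + 31 + 31 + 28 + 31 + 30 + 31 + 30 + 31 + 31 + 30 + 31 + 30 + 31 + 31 + 28 + 31 + 30 + 31 + 30 + 31 + 31 + 30 + 31 + 30 + 31 + 31 + 28 + 31 + 30 + 31 + 30 + 31 + 31 + 30 + 31 + 30 + 25 = 1396.
The subtraction is earlier − later, so the result is −1396 → -1396.

-1396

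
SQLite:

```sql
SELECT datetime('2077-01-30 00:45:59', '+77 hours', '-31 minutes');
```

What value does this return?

2077-02-02 05:14:59

+77 hours from 2077-01-30 00:45:59 is 2077-02-02 05:45:59 (crosses midnight).
-31 minutes from 2077-02-02 05:45:59 is 2077-02-02 05:14:59.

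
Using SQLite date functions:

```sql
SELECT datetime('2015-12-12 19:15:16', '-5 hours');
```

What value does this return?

2015-12-12 14:15:16

-5 hours from 2015-12-12 19:15:16 is 2015-12-12 14:15:16.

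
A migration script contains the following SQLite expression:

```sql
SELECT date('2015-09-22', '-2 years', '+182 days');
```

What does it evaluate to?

2014-03-23

Adding -2 years to 2015-09-22 gives 2013-09-22.
Applying '+182 days' to 2013-09-22: counting 182 days forward gives 2014-03-23.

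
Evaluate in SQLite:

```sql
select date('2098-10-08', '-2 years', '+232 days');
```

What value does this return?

2097-05-28

Adding -2 years to 2098-10-08 gives 2096-10-08.
Applying '+232 days' to 2096-10-08: counting 232 days forward gives 2097-05-28.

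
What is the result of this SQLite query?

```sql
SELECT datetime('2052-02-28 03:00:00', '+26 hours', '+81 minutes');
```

2052-02-29 06:21:00

+26 hours from 2052-02-28 03:00:00 is 2052-02-29 05:00:00 (crosses midnight).
81 minutes = 1h 21m; +81 minutes from 2052-02-29 05:00:00 is 2052-02-29 06:21:00.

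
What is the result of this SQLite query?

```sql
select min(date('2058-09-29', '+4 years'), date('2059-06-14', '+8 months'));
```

date('2058-09-29', '+4 years') → 2062-09-29.
date('2059-06-14', '+8 months') → 2060-02-14.
Earlier of the two is 2060-02-14.

2060-02-14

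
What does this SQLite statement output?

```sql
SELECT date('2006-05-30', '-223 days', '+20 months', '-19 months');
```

2005-11-19

Applying '-223 days' to 2006-05-30: counting 223 days back gives 2005-10-19.
Adding +20 months to 2005-10-19 gives 2007-06-19.
Adding -19 months to 2007-06-19 gives 2005-11-19.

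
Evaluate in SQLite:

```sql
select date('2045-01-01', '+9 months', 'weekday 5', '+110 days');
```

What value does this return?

Adding +9 months to 2045-01-01 gives 2045-10-01.
`weekday 5` advances to the next Friday; 2045-10-01 is a Sunday, so it moves forward to 2045-10-06.
Applying '+110 days' to 2045-10-06: counting 110 days forward gives 2046-01-24.

2046-01-24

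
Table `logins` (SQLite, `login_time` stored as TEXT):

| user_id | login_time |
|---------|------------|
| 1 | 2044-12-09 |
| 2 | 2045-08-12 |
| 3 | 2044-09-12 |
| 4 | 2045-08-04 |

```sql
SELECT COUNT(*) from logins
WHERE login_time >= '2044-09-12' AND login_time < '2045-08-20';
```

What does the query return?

Rows in [2044-09-12, 2045-08-20): 2044-12-09, 2045-08-12, 2044-09-12, 2045-08-04 → 4 rows.

4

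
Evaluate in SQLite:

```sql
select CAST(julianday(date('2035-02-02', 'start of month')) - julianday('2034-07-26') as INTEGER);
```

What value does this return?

190

`start of month` rewinds 2035-02-02 to 2035-02-01.
5 days remain in July 2034 after the 26th (31 − 26).
Full months from August 2034 through January 2035 contribute their day counts.
Then 1 day into February 2035.
Total: 5 + 31 + 30 + 31 + 30 + 31 + 31 + 1 = 190.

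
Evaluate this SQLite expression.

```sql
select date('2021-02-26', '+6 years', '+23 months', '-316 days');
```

2028-03-16

Adding +6 years to 2021-02-26 gives 2027-02-26.
Adding +23 months to 2027-02-26 gives 2029-01-26.
Applying '-316 days' to 2029-01-26: counting 316 days back gives 2028-03-16.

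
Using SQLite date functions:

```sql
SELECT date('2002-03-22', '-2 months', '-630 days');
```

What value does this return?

2000-05-02

Adding -2 months to 2002-03-22 gives 2002-01-22.
Applying '-630 days' to 2002-01-22: counting 630 days back gives 2000-05-02.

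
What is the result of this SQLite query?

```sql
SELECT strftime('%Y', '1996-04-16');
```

1996

`%Y` extracts the 4-digit year: 1996.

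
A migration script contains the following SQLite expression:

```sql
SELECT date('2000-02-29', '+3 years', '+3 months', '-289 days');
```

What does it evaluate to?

Adding +3 years to 2000-02-29 targets 2003-02-29, but 2003 is not a leap year, so SQLite normalizes to 2003-03-01.
Adding +3 months to 2003-03-01 gives 2003-06-01.
Applying '-289 days' to 2003-06-01: counting 289 days back gives 2002-08-16.

2002-08-16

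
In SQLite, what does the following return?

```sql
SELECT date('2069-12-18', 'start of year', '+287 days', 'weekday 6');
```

2069-10-19

`start of year` rewinds 2069-12-18 to 2069-01-01.
Applying '+287 days' to 2069-01-01: counting 287 days forward gives 2069-10-15.
`weekday 6` advances to the next Saturday; 2069-10-15 is a Tuesday, so it moves forward to 2069-10-19.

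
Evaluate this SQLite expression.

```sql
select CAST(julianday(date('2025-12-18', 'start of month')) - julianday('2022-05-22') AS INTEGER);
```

1289

`start of month` rewinds 2025-12-18 to 2025-12-01.
9 days remain in May 2022 after the 22nd (31 − 22).
Full months from June 2022 through November 2025 contribute their day counts.
Then 1 day into December 2025.
Total: 9 + 30 + 31 + 31 + 30 + 31 + 30 + 31 + 31 + 28 + 31 + 30 + 31 + 30 + 31 + 31 + 30 + 31 + 30 + 31 + 31 + 29 + 31 + 30 + 31 + 30 + 31 + 31 + 30 + 31 + 30 + 31 + 31 + 28 + 31 + 30 + 31 + 30 + 31 + 31 + 30 + 31 + 30 + 1 = 1289.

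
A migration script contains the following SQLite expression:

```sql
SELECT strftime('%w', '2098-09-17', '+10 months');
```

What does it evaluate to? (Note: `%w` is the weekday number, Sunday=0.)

5

First apply '+10 months': 2098-09-17 → 2099-07-17.
2099-07-17 is a Friday; with Sunday=0 that is 5.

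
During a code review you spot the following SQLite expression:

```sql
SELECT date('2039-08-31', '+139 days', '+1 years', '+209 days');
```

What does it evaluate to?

Applying '+139 days' to 2039-08-31: counting 139 days forward gives 2040-01-17.
Adding +1 year to 2040-01-17 gives 2041-01-17.
Applying '+209 days' to 2041-01-17: counting 209 days forward gives 2041-08-14.

2041-08-14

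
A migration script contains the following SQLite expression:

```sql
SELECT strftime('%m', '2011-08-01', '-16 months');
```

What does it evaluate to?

04

First apply '-16 months': 2011-08-01 → 2010-04-01.
`%m` extracts the 2-digit month (01-12): 04.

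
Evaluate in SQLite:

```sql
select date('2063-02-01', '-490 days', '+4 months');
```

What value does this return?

2062-01-29

Applying '-490 days' to 2063-02-01: counting 490 days back gives 2061-09-29.
Adding +4 months to 2061-09-29 gives 2062-01-29.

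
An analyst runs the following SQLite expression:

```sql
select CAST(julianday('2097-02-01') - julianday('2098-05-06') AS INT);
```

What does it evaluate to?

27 days remain in February 2097 after the 1st (28 − 1).
Full months from March 2097 through April 2098 contribute their day counts.
Then 6 days into May 2098.
Total: 27 + 31 + 30 + 31 + 30 + 31 + 31 + 30 + 31 + 30 + 31 + 31 + 28 + 31 + 30 + 6 = 459.
The subtraction is earlier − later, so the result is −459 → -459.

-459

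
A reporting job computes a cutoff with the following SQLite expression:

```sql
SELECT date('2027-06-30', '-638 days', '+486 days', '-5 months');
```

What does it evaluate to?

Applying '-638 days' to 2027-06-30: counting 638 days back gives 2025-09-30.
Applying '+486 days' to 2025-09-30: counting 486 days forward gives 2027-01-29.
Adding -5 months to 2027-01-29 gives 2026-08-29.

2026-08-29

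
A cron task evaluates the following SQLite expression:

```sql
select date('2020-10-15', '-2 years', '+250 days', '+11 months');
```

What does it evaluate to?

2020-05-22

Adding -2 years to 2020-10-15 gives 2018-10-15.
Applying '+250 days' to 2018-10-15: counting 250 days forward gives 2019-06-22.
Adding +11 months to 2019-06-22 gives 2020-05-22.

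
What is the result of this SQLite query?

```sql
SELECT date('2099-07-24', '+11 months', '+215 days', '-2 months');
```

2100-11-25

Adding +11 months to 2099-07-24 gives 2100-06-24.
Applying '+215 days' to 2100-06-24: counting 215 days forward gives 2101-01-25.
Adding -2 months to 2101-01-25 gives 2100-11-25.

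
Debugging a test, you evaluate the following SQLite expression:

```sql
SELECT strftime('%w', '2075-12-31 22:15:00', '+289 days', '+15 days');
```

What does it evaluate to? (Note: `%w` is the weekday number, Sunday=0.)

5

First apply '+289 days', '+15 days': 2075-12-31 22:15:00 → 2076-10-30 22:15:00.
2076-10-30 is a Friday; with Sunday=0 that is 5.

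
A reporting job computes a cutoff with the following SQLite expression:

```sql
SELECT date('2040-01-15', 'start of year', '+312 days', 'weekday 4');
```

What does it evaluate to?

2040-11-08

`start of year` rewinds 2040-01-15 to 2040-01-01.
Applying '+312 days' to 2040-01-01: counting 312 days forward gives 2040-11-08.
`weekday 4` advances to the next Thursday; 2040-11-08 is already a Thursday, so it stays at 2040-11-08.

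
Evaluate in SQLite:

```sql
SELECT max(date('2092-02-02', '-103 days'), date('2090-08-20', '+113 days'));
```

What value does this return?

date('2092-02-02', '-103 days') → 2091-10-22.
date('2090-08-20', '+113 days') → 2090-12-11.
Later of the two is 2091-10-22.

2091-10-22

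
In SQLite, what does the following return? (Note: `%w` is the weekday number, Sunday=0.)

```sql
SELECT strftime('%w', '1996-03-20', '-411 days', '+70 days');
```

5

First apply '-411 days', '+70 days': 1996-03-20 → 1995-04-14.
1995-04-14 is a Friday; with Sunday=0 that is 5.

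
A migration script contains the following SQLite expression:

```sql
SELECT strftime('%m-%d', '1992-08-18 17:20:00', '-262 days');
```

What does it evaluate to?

First apply '-262 days': 1992-08-18 17:20:00 → 1991-11-30 17:20:00.
`%m-%d` extracts the month-day: 11-30.

11-30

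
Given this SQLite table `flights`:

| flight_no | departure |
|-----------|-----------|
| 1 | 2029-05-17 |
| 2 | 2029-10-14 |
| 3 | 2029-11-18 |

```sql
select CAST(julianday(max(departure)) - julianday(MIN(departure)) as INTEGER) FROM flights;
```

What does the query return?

185

MIN = 2029-05-17, MAX = 2029-11-18.
14 days remain in May 2029 after the 17th (31 − 17).
June 2029: 30 days.
July 2029: 31 days.
August 2029: 31 days.
September 2029: 30 days.
October 2029: 31 days.
Then 18 days into November 2029.
Total: 14 + 30 + 31 + 31 + 30 + 31 + 18 = 185.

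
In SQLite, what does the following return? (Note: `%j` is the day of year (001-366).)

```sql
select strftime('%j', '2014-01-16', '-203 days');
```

178

First apply '-203 days': 2014-01-16 → 2013-06-27.
Day-of-year for 2013-06-27: days since 2013-01-01 inclusive = 178, zero-padded to 178.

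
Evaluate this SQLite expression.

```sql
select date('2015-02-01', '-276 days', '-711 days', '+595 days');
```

2014-01-05

Applying '-276 days' to 2015-02-01: counting 276 days back gives 2014-05-01.
Applying '-711 days' to 2014-05-01: counting 711 days back gives 2012-05-20.
Applying '+595 days' to 2012-05-20: counting 595 days forward gives 2014-01-05.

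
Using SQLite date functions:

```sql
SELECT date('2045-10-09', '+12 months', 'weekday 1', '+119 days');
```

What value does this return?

2047-02-11

Adding +12 months to 2045-10-09 gives 2046-10-09.
`weekday 1` advances to the next Monday; 2046-10-09 is a Tuesday, so it moves forward to 2046-10-15.
Applying '+119 days' to 2046-10-15: counting 119 days forward gives 2047-02-11.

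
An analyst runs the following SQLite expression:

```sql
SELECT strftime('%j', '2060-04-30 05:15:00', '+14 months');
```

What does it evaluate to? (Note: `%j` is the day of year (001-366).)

First apply '+14 months': 2060-04-30 05:15:00 → 2061-06-30 05:15:00.
Day-of-year for 2061-06-30: days since 2061-01-01 inclusive = 181, zero-padded to 181.

181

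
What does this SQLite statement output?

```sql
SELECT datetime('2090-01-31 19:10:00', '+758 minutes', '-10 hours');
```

758 minutes = 12h 38m; +758 minutes from 2090-01-31 19:10:00 is 2090-02-01 07:48:00 (crosses midnight).
-10 hours from 2090-02-01 07:48:00 is 2090-01-31 21:48:00 (crosses midnight).

2090-01-31 21:48:00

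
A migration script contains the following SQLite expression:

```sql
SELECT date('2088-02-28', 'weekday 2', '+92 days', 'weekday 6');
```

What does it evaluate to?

2088-06-05

`weekday 2` advances to the next Tuesday; 2088-02-28 is a Saturday, so it moves forward to 2088-03-02.
Applying '+92 days' to 2088-03-02: counting 92 days forward gives 2088-06-02.
`weekday 6` advances to the next Saturday; 2088-06-02 is a Wednesday, so it moves forward to 2088-06-05.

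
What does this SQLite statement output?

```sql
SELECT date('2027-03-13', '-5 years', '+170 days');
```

Adding -5 years to 2027-03-13 gives 2022-03-13.
Applying '+170 days' to 2022-03-13: counting 170 days forward gives 2022-08-30.

2022-08-30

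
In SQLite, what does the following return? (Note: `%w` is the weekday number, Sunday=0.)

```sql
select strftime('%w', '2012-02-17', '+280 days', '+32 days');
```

2

First apply '+280 days', '+32 days': 2012-02-17 → 2012-12-25.
2012-12-25 is a Tuesday; with Sunday=0 that is 2.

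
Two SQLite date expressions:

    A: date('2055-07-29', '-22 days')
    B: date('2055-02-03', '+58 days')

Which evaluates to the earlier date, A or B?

B

A = 2055-07-07.
B = 2055-04-02.
B is earlier.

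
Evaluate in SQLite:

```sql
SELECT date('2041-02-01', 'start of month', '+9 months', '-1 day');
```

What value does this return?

2041-10-31

`start of month` rewinds 2041-02-01 to 2041-02-01.
Adding +9 months to 2041-02-01 gives 2041-11-01.
Going back 1 day from 2041-11-01 reaches 2041-10-31 (last day of October, 31 days).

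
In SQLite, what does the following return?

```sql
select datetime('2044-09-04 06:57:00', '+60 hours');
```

+60 hours from 2044-09-04 06:57:00 is 2044-09-06 18:57:00 (crosses midnight).

2044-09-06 18:57:00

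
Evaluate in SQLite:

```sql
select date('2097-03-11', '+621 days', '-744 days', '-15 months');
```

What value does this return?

2095-08-08

Applying '+621 days' to 2097-03-11: counting 621 days forward gives 2098-11-22.
Applying '-744 days' to 2098-11-22: counting 744 days back gives 2096-11-08.
Adding -15 months to 2096-11-08 gives 2095-08-08.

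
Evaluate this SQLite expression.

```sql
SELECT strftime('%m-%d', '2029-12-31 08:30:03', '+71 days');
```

03-12

First apply '+71 days': 2029-12-31 08:30:03 → 2030-03-12 08:30:03.
`%m-%d` extracts the month-day: 03-12.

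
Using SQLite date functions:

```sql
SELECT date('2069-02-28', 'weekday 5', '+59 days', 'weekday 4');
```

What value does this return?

`weekday 5` advances to the next Friday; 2069-02-28 is a Thursday, so it moves forward to 2069-03-01.
Applying '+59 days' to 2069-03-01: counting 59 days forward gives 2069-04-29.
`weekday 4` advances to the next Thursday; 2069-04-29 is a Monday, so it moves forward to 2069-05-02.

2069-05-02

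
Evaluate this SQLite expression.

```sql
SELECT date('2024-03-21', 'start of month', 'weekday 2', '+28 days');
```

2024-04-02

`start of month` rewinds 2024-03-21 to 2024-03-01.
`weekday 2` advances to the next Tuesday; 2024-03-01 is a Friday, so it moves forward to 2024-03-05.
March 2024 has 31 days; 26 remain after the 5th, so 27 days reach 2024-04-01.
Advancing 1 more day within April lands on 2024-04-02.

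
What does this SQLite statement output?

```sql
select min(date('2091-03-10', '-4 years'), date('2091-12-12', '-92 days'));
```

2087-03-10

date('2091-03-10', '-4 years') → 2087-03-10.
date('2091-12-12', '-92 days') → 2091-09-11.
Earlier of the two is 2087-03-10.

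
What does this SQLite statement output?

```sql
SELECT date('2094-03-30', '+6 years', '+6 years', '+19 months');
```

Adding +6 years to 2094-03-30 gives 2100-03-30.
Adding +6 years to 2100-03-30 gives 2106-03-30.
Adding +19 months to 2106-03-30 gives 2107-10-30.

2107-10-30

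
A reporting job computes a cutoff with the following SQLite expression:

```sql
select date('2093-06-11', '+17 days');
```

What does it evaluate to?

2093-06-28

Advancing 17 more days within June lands on 2093-06-28.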